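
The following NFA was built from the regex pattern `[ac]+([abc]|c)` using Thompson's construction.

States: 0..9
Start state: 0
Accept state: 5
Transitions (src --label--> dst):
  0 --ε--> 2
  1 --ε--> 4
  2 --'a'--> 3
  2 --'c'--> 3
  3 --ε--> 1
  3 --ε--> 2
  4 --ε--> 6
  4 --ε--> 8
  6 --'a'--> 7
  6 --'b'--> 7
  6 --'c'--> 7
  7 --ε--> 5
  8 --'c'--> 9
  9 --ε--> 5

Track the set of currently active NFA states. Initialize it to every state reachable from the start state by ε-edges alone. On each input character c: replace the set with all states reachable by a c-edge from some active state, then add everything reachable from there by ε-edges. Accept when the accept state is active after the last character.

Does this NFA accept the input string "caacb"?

Answer: ACCEPT

Derivation:
S₀ = ε-closure({0}) = {0,2}
'c' @ 1: {1,2,3,4,6,8}
'a' @ 2: {1,2,3,4,5,6,7,8}  [accepting]
'a' @ 3: {1,2,3,4,5,6,7,8}  [accepting]
'c' @ 4: {1,2,3,4,5,6,7,8,9}  [accepting]
'b' @ 5: {5,7}  [accepting]
final: {5,7}; accept 5 in set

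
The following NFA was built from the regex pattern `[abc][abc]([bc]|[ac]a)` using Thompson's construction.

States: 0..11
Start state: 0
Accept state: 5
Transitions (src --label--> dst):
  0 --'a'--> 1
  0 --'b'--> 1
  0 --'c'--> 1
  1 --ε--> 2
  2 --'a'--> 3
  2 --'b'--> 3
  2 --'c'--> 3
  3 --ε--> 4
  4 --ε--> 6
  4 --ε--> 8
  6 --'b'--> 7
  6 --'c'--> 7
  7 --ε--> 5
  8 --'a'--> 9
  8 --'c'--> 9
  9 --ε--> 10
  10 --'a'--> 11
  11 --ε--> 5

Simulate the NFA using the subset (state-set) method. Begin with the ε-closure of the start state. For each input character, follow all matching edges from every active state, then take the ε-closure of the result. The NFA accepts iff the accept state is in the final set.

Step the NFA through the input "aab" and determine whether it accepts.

S₀ = ε-closure({0}) = {0}
'a' @ 1: {1,2}
'a' @ 2: {3,4,6,8}
'b' @ 3: {5,7}  (accept∈set)
after full input: {5,7}  (accept=5 in)

Answer: ACCEPT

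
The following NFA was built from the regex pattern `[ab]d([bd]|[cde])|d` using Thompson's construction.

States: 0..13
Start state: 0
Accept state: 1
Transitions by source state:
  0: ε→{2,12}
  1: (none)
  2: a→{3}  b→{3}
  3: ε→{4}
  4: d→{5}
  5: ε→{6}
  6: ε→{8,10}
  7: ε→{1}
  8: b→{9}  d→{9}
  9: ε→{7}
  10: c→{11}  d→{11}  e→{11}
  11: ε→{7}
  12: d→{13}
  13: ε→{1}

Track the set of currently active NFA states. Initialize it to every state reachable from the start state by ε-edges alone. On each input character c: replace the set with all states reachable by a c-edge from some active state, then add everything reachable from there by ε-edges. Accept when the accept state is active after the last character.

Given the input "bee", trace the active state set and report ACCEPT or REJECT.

Answer: REJECT

Trace:
initial (ε-close {0}): {0,2,12}
'b' @ 1: {3,4}
'e' @ 2: {}  — dead — no transitions
rest 'e' ignored (set empty)
after full input: {}  (accept=1 not in)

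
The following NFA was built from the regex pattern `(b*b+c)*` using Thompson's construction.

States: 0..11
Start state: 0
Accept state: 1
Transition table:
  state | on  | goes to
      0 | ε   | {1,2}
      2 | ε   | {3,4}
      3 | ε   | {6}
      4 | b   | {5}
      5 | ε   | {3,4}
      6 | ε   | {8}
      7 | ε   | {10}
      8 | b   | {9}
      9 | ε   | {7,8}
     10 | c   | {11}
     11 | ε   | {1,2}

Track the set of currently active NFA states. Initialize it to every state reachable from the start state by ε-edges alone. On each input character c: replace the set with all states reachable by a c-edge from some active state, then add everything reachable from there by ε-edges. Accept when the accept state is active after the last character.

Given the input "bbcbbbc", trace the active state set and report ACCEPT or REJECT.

initial (ε-close {0}): {0,1,2,3,4,6,8}
'b' @ 1: {3,4,5,6,7,8,9,10}
'b' @ 2: {3,4,5,6,7,8,9,10}
'c' @ 3: {1,2,3,4,6,8,11}  (accept∈set)
'b' @ 4: {3,4,5,6,7,8,9,10}
'b' @ 5: {3,4,5,6,7,8,9,10}
'b' @ 6: {3,4,5,6,7,8,9,10}
'c' @ 7: {1,2,3,4,6,8,11}  (accept∈set)
after full input: {1,2,3,4,6,8,11}  (accept=1 in)

Answer: ACCEPT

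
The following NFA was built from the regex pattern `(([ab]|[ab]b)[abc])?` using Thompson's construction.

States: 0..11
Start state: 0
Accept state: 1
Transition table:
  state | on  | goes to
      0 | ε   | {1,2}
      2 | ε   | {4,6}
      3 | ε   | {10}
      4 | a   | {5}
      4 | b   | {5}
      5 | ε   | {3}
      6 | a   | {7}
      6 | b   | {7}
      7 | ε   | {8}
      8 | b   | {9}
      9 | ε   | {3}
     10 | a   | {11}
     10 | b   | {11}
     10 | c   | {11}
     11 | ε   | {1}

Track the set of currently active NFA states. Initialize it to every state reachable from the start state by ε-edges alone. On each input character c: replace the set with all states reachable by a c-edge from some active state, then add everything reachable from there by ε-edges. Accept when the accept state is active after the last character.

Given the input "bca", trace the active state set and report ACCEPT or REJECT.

initial (ε-close {0}): {0,1,2,4,6}
'b' @ 1: {3,5,7,8,10}
'c' @ 2: {1,11}  (accept∈set)
'a' @ 3: {}  — dead — no transitions
after full input: {}  (accept=1 not in)

Answer: REJECT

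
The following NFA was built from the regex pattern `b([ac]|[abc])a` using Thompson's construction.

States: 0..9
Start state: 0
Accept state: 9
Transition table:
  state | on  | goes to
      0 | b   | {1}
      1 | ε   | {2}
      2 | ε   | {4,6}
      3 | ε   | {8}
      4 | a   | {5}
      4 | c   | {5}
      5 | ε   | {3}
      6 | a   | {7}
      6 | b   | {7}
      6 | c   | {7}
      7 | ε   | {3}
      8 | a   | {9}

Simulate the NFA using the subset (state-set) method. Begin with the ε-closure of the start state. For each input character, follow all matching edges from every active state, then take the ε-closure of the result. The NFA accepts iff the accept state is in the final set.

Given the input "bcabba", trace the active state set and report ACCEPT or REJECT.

initial (ε-close {0}): {0}
'b' @ 1: {1,2,4,6}
'c' @ 2: {3,5,7,8}
'a' @ 3: {9}  [accepting]
'b' @ 4: {}  — state set empty
rest 'ba' ignored (set empty)
end set {} — state 9 not in

Answer: REJECT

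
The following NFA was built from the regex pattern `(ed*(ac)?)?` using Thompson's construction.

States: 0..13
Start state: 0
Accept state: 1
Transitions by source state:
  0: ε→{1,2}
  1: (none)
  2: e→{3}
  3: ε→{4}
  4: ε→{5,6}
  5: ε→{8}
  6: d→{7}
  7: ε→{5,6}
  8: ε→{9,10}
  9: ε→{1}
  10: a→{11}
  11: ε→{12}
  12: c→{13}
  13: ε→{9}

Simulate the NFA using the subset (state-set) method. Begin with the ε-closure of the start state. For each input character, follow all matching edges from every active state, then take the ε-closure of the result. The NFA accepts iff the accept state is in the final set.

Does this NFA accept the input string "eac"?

initial (ε-close {0}): {0,1,2}
'e' @ 1: {1,3,4,5,6,8,9,10}  (accept∈set)
'a' @ 2: {11,12}
'c' @ 3: {1,9,13}  (accept∈set)
final: {1,9,13}; accept 1 in set

Answer: ACCEPT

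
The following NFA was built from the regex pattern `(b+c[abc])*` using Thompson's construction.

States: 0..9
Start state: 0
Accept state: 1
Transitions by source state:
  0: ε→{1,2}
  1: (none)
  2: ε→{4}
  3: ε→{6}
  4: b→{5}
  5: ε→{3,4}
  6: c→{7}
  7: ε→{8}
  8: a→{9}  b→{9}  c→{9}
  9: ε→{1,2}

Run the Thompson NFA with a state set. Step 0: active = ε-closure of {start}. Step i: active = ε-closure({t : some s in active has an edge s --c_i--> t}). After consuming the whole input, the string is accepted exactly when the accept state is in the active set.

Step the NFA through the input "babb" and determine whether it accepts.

S₀ = ε-closure({0}) = {0,1,2,4}
'b' @ 1: {3,4,5,6}
'a' @ 2: {}  — state set empty
rest 'bb' ignored (set empty)
after full input: {}  (accept=1 not in)

Answer: REJECT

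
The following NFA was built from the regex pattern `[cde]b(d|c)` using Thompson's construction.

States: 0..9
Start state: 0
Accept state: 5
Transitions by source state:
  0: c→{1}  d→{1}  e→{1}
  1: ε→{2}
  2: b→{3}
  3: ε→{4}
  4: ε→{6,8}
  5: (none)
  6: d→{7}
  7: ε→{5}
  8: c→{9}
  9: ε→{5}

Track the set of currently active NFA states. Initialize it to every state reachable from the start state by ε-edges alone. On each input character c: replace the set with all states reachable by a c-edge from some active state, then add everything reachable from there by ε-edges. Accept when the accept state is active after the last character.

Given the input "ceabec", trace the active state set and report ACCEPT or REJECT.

Answer: REJECT

Derivation:
initial (ε-close {0}): {0}
'c' @ 1: {1,2}
'e' @ 2: {}  — state set empty
rest 'abec' ignored (set empty)
after full input: {}  (accept=5 not in)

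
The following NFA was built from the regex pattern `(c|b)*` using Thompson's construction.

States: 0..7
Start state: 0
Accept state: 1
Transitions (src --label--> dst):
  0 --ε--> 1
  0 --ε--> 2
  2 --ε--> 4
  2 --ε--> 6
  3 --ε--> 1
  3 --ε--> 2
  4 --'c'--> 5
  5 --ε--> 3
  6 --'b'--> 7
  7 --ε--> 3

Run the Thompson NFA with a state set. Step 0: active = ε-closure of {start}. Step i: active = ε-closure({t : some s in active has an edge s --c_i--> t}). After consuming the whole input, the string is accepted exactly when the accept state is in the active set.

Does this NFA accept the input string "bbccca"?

Answer: REJECT

Steps:
start: ε-closure({0}) = {0,1,2,4,6}
'b' @ 1: {1,2,3,4,6,7}  (accept∈set)
'b' @ 2: {1,2,3,4,6,7}  (accept∈set)
'c' @ 3: {1,2,3,4,5,6}  (accept∈set)
'c' @ 4: {1,2,3,4,5,6}  (accept∈set)
'c' @ 5: {1,2,3,4,5,6}  (accept∈set)
'a' @ 6: {}  — state set empty
after full input: {}  (accept=1 not in)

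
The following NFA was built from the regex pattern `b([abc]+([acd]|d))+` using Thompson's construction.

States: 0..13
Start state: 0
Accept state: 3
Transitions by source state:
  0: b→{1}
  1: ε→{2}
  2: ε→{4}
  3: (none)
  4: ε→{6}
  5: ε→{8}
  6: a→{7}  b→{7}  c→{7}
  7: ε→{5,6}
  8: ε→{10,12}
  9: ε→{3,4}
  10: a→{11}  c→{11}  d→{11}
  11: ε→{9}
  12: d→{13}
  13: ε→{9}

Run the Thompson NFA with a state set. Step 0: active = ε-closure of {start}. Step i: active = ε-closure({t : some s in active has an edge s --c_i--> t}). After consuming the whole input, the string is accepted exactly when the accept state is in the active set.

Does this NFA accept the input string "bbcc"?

initial (ε-close {0}): {0}
'b' @ 1: {1,2,4,6}
'b' @ 2: {5,6,7,8,10,12}
'c' @ 3: {3,4,5,6,7,8,9,10,11,12}  ✓accept
'c' @ 4: {3,4,5,6,7,8,9,10,11,12}  ✓accept
after full input: {3,4,5,6,7,8,9,10,11,12}  (accept=3 in)

Answer: ACCEPT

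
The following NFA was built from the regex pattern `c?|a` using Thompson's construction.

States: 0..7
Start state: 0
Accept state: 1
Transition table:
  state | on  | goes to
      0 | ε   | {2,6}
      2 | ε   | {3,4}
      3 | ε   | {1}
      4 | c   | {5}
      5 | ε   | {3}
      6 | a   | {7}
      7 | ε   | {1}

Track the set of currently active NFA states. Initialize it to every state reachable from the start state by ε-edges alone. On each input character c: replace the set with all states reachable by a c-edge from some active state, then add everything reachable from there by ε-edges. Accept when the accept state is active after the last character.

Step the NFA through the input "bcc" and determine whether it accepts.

Answer: REJECT

Steps:
start: ε-closure({0}) = {0,1,2,3,4,6}
'b' @ 1: {}  — state set empty
rest 'cc' ignored (set empty)
end set {} — state 1 not in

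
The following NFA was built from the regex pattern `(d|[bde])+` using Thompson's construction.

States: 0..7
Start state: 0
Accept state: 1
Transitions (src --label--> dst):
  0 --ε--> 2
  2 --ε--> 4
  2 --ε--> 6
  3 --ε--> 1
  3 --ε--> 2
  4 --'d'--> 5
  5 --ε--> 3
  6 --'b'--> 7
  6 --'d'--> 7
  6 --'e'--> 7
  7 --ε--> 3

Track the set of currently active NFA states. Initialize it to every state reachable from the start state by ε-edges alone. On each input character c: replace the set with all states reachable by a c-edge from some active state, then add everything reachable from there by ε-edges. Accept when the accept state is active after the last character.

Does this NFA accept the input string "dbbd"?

Answer: ACCEPT

Derivation:
initial (ε-close {0}): {0,2,4,6}
'd' @ 1: {1,2,3,4,5,6,7}  [accepting]
'b' @ 2: {1,2,3,4,6,7}  [accepting]
'b' @ 3: {1,2,3,4,6,7}  [accepting]
'd' @ 4: {1,2,3,4,5,6,7}  [accepting]
after full input: {1,2,3,4,5,6,7}  (accept=1 in)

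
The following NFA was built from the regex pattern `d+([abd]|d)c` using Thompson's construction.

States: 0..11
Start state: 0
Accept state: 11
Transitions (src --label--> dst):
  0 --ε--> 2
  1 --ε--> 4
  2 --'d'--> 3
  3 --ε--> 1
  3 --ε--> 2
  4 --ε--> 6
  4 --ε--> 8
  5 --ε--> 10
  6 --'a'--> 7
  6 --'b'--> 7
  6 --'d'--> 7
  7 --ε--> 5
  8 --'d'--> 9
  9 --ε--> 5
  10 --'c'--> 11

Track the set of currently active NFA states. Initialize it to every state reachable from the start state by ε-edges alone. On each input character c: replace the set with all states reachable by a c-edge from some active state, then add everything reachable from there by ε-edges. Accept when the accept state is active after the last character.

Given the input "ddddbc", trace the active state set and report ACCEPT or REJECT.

Answer: ACCEPT

Steps:
start: ε-closure({0}) = {0,2}
'd' @ 1: {1,2,3,4,6,8}
'd' @ 2: {1,2,3,4,5,6,7,8,9,10}
'd' @ 3: {1,2,3,4,5,6,7,8,9,10}
'd' @ 4: {1,2,3,4,5,6,7,8,9,10}
'b' @ 5: {5,7,10}
'c' @ 6: {11}  [accepting]
after full input: {11}  (accept=11 in)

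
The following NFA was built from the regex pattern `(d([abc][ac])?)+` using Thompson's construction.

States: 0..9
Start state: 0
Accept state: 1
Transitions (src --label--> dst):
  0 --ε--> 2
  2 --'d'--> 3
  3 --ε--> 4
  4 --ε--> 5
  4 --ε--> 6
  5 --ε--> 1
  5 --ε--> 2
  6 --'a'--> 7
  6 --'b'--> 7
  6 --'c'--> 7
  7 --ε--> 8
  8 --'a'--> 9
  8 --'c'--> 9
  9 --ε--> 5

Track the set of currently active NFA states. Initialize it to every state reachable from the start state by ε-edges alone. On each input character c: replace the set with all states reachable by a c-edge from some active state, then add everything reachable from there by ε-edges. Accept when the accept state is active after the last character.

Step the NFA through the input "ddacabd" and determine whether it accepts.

initial (ε-close {0}): {0,2}
'd' @ 1: {1,2,3,4,5,6}  [accepting]
'd' @ 2: {1,2,3,4,5,6}  [accepting]
'a' @ 3: {7,8}
'c' @ 4: {1,2,5,9}  [accepting]
'a' @ 5: {}  — dead — no transitions
rest 'bd' ignored (set empty)
end set {} — state 1 not in

Answer: REJECT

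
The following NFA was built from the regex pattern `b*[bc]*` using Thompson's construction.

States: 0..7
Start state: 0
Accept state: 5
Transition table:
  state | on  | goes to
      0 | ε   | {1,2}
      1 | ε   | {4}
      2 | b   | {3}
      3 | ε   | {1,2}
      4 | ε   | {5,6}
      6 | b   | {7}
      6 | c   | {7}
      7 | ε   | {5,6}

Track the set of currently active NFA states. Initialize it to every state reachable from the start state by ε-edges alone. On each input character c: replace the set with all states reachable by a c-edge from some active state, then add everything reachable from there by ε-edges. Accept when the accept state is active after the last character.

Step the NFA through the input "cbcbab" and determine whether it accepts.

Answer: REJECT

Steps:
initial (ε-close {0}): {0,1,2,4,5,6}
'c' @ 1: {5,6,7}  [accepting]
'b' @ 2: {5,6,7}  [accepting]
'c' @ 3: {5,6,7}  [accepting]
'b' @ 4: {5,6,7}  [accepting]
'a' @ 5: {}  — dead — no transitions
rest 'b' ignored (set empty)
end set {} — state 5 not in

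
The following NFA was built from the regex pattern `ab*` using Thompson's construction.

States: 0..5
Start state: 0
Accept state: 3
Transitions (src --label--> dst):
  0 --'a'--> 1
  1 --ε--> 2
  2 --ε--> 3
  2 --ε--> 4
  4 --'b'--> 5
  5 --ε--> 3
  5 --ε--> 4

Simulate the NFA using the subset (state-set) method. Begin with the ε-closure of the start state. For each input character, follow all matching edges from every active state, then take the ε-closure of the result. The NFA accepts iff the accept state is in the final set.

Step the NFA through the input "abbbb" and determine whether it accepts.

start: ε-closure({0}) = {0}
'a' @ 1: {1,2,3,4}  (accept∈set)
'b' @ 2: {3,4,5}  (accept∈set)
'b' @ 3: {3,4,5}  (accept∈set)
'b' @ 4: {3,4,5}  (accept∈set)
'b' @ 5: {3,4,5}  (accept∈set)
end set {3,4,5} — state 3 in

Answer: ACCEPT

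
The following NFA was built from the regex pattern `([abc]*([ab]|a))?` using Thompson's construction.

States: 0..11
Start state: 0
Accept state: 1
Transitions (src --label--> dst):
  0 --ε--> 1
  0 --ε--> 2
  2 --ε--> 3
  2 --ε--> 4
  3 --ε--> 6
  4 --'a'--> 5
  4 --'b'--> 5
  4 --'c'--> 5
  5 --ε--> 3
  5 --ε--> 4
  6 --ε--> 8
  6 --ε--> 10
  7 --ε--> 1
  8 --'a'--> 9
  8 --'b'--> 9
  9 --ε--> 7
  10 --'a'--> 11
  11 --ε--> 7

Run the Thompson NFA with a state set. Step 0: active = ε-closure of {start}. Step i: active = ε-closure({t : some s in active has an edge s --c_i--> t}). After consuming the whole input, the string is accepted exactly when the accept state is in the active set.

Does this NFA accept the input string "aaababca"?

start: ε-closure({0}) = {0,1,2,3,4,6,8,10}
'a' @ 1: {1,3,4,5,6,7,8,9,10,11}  ✓accept
'a' @ 2: {1,3,4,5,6,7,8,9,10,11}  ✓accept
'a' @ 3: {1,3,4,5,6,7,8,9,10,11}  ✓accept
'b' @ 4: {1,3,4,5,6,7,8,9,10}  ✓accept
'a' @ 5: {1,3,4,5,6,7,8,9,10,11}  ✓accept
'b' @ 6: {1,3,4,5,6,7,8,9,10}  ✓accept
'c' @ 7: {3,4,5,6,8,10}
'a' @ 8: {1,3,4,5,6,7,8,9,10,11}  ✓accept
after full input: {1,3,4,5,6,7,8,9,10,11}  (accept=1 in)

Answer: ACCEPT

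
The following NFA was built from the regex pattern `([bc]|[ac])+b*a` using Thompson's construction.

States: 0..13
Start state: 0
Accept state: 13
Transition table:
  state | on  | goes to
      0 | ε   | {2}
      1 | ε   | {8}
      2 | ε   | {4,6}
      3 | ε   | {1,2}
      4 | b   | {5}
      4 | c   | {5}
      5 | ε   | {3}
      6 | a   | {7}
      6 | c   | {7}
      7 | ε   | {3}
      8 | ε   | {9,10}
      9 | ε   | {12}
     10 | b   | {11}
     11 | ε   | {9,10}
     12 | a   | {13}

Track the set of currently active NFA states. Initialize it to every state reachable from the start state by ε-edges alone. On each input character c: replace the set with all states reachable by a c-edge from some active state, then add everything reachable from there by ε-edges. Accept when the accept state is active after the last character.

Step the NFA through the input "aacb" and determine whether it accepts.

Answer: REJECT

Steps:
initial (ε-close {0}): {0,2,4,6}
'a' @ 1: {1,2,3,4,6,7,8,9,10,12}
'a' @ 2: {1,2,3,4,6,7,8,9,10,12,13}  [accepting]
'c' @ 3: {1,2,3,4,5,6,7,8,9,10,12}
'b' @ 4: {1,2,3,4,5,6,8,9,10,11,12}
end set {1,2,3,4,5,6,8,9,10,11,12} — state 13 not in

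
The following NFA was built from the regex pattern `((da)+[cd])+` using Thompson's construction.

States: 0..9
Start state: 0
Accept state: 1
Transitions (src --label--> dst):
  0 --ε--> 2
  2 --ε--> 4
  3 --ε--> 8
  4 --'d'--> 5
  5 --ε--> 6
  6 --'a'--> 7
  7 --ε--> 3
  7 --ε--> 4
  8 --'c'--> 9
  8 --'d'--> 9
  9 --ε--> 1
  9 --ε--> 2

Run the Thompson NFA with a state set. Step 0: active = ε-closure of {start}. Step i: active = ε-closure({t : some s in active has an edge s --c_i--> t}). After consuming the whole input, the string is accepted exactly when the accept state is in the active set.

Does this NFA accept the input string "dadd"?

start: ε-closure({0}) = {0,2,4}
'd' @ 1: {5,6}
'a' @ 2: {3,4,7,8}
'd' @ 3: {1,2,4,5,6,9}  ✓accept
'd' @ 4: {5,6}
after full input: {5,6}  (accept=1 not in)

Answer: REJECT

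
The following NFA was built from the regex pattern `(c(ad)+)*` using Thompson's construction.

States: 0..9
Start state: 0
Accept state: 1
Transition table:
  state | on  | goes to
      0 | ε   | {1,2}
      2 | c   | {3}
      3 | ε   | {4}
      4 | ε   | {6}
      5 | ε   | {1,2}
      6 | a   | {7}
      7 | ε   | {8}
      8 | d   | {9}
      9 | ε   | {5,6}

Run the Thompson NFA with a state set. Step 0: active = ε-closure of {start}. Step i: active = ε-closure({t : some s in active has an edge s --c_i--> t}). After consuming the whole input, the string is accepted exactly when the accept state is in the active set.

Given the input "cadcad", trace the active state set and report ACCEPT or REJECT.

Answer: ACCEPT

Trace:
S₀ = ε-closure({0}) = {0,1,2}
'c' @ 1: {3,4,6}
'a' @ 2: {7,8}
'd' @ 3: {1,2,5,6,9}  [accepting]
'c' @ 4: {3,4,6}
'a' @ 5: {7,8}
'd' @ 6: {1,2,5,6,9}  [accepting]
end set {1,2,5,6,9} — state 1 in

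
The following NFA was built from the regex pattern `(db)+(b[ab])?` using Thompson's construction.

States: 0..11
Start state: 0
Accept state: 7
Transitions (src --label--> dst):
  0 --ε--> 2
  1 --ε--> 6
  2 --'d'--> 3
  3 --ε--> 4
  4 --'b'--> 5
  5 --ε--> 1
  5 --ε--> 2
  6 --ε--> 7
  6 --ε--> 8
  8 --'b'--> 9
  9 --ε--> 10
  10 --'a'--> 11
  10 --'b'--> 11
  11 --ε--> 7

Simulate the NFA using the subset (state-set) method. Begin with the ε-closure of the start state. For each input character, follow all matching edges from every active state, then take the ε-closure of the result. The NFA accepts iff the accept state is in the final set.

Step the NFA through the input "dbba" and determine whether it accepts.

initial (ε-close {0}): {0,2}
'd' @ 1: {3,4}
'b' @ 2: {1,2,5,6,7,8}  [accepting]
'b' @ 3: {9,10}
'a' @ 4: {7,11}  [accepting]
end set {7,11} — state 7 in

Answer: ACCEPT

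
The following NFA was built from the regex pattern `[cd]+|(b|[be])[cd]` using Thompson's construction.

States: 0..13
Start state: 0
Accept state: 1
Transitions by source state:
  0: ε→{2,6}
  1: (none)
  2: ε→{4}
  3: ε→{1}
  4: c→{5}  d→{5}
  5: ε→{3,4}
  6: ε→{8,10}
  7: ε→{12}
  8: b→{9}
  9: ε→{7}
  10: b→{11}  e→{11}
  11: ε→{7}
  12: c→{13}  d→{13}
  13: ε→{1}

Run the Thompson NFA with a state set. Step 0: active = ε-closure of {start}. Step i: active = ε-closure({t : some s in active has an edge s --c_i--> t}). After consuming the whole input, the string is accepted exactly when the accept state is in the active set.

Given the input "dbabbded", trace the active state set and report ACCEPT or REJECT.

Answer: REJECT

Derivation:
S₀ = ε-closure({0}) = {0,2,4,6,8,10}
'd' @ 1: {1,3,4,5}  [accepting]
'b' @ 2: {}  — no active states
rest 'abbded' ignored (set empty)
end set {} — state 1 not in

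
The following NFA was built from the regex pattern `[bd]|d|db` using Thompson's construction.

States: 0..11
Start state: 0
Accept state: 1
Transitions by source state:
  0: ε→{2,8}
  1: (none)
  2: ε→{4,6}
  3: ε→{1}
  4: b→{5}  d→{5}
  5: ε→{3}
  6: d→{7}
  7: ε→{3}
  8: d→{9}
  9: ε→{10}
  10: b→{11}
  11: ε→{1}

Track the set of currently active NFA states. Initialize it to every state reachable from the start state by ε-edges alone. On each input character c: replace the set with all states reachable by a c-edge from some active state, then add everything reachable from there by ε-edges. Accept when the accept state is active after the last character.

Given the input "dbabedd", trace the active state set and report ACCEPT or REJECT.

start: ε-closure({0}) = {0,2,4,6,8}
'd' @ 1: {1,3,5,7,9,10}  [accepting]
'b' @ 2: {1,11}  [accepting]
'a' @ 3: {}  — no active states
rest 'bedd' ignored (set empty)
after full input: {}  (accept=1 not in)

Answer: REJECT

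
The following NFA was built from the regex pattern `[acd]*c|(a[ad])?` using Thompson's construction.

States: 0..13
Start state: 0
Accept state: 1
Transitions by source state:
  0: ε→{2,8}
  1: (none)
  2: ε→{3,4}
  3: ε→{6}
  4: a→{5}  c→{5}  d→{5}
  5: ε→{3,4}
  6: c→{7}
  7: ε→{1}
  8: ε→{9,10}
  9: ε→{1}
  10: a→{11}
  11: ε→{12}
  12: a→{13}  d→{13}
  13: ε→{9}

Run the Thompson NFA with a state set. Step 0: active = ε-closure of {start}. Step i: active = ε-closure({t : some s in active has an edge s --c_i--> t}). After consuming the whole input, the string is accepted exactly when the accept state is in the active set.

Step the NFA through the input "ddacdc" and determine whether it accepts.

S₀ = ε-closure({0}) = {0,1,2,3,4,6,8,9,10}
'd' @ 1: {3,4,5,6}
'd' @ 2: {3,4,5,6}
'a' @ 3: {3,4,5,6}
'c' @ 4: {1,3,4,5,6,7}  (accept∈set)
'd' @ 5: {3,4,5,6}
'c' @ 6: {1,3,4,5,6,7}  (accept∈set)
end set {1,3,4,5,6,7} — state 1 in

Answer: ACCEPT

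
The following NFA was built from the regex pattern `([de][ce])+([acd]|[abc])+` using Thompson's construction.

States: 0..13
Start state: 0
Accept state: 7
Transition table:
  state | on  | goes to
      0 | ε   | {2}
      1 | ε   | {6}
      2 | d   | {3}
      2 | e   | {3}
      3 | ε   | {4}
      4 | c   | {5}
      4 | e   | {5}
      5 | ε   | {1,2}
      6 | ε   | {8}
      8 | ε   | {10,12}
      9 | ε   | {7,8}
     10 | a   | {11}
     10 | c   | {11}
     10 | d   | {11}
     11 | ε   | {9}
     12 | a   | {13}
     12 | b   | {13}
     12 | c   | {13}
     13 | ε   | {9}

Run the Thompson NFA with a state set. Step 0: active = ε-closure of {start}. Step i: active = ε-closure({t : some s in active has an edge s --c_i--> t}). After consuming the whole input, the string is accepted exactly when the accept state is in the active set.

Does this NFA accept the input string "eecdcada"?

S₀ = ε-closure({0}) = {0,2}
'e' @ 1: {3,4}
'e' @ 2: {1,2,5,6,8,10,12}
'c' @ 3: {7,8,9,10,11,12,13}  (accept∈set)
'd' @ 4: {7,8,9,10,11,12}  (accept∈set)
'c' @ 5: {7,8,9,10,11,12,13}  (accept∈set)
'a' @ 6: {7,8,9,10,11,12,13}  (accept∈set)
'd' @ 7: {7,8,9,10,11,12}  (accept∈set)
'a' @ 8: {7,8,9,10,11,12,13}  (accept∈set)
final: {7,8,9,10,11,12,13}; accept 7 in set

Answer: ACCEPT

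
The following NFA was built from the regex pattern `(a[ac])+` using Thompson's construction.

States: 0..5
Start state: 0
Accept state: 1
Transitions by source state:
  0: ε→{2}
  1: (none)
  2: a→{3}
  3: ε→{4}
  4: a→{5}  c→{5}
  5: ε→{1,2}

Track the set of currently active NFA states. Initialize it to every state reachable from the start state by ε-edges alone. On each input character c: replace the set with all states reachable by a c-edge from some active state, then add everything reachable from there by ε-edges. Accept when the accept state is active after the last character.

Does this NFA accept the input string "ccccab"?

Answer: REJECT

Steps:
start: ε-closure({0}) = {0,2}
'c' @ 1: {}  — no active states
rest 'cccab' ignored (set empty)
final: {}; accept 1 not in set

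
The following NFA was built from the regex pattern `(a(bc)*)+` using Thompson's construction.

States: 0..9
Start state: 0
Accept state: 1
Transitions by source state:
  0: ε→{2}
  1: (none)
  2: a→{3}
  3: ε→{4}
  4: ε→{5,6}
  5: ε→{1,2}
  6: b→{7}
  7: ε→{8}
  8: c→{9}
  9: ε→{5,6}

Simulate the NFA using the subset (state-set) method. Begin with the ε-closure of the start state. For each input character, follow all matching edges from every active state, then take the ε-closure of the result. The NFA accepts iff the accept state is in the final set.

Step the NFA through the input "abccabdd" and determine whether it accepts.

initial (ε-close {0}): {0,2}
'a' @ 1: {1,2,3,4,5,6}  (accept∈set)
'b' @ 2: {7,8}
'c' @ 3: {1,2,5,6,9}  (accept∈set)
'c' @ 4: {}  — dead — no transitions
rest 'abdd' ignored (set empty)
end set {} — state 1 not in

Answer: REJECT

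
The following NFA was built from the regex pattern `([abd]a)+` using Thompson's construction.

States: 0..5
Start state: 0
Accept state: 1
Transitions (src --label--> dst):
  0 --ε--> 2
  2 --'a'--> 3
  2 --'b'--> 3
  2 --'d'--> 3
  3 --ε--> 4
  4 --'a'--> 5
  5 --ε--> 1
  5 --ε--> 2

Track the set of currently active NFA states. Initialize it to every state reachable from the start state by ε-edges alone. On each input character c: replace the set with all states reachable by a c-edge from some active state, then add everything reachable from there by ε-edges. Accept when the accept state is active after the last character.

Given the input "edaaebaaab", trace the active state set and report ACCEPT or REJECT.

S₀ = ε-closure({0}) = {0,2}
'e' @ 1: {}  — dead — no transitions
rest 'daaebaaab' ignored (set empty)
final: {}; accept 1 not in set

Answer: REJECT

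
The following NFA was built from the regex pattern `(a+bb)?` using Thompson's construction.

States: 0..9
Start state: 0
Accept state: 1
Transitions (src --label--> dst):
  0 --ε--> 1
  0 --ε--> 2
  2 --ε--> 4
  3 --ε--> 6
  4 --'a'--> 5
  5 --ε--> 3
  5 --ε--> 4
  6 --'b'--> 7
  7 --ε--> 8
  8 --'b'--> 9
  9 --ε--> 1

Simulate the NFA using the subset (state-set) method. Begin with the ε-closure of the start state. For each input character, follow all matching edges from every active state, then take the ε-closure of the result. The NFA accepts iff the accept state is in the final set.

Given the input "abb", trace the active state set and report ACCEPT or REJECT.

S₀ = ε-closure({0}) = {0,1,2,4}
'a' @ 1: {3,4,5,6}
'b' @ 2: {7,8}
'b' @ 3: {1,9}  ✓accept
end set {1,9} — state 1 in

Answer: ACCEPT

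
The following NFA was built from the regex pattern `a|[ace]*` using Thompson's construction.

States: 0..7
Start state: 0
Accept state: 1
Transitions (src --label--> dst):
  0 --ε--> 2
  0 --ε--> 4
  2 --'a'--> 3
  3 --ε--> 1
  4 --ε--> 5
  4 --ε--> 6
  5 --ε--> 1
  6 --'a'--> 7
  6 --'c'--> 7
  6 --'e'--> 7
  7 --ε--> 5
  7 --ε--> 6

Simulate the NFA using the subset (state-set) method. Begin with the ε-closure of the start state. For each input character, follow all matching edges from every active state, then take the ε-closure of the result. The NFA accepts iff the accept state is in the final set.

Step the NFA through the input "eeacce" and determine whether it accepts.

Answer: ACCEPT

Derivation:
S₀ = ε-closure({0}) = {0,1,2,4,5,6}
'e' @ 1: {1,5,6,7}  (accept∈set)
'e' @ 2: {1,5,6,7}  (accept∈set)
'a' @ 3: {1,5,6,7}  (accept∈set)
'c' @ 4: {1,5,6,7}  (accept∈set)
'c' @ 5: {1,5,6,7}  (accept∈set)
'e' @ 6: {1,5,6,7}  (accept∈set)
final: {1,5,6,7}; accept 1 in set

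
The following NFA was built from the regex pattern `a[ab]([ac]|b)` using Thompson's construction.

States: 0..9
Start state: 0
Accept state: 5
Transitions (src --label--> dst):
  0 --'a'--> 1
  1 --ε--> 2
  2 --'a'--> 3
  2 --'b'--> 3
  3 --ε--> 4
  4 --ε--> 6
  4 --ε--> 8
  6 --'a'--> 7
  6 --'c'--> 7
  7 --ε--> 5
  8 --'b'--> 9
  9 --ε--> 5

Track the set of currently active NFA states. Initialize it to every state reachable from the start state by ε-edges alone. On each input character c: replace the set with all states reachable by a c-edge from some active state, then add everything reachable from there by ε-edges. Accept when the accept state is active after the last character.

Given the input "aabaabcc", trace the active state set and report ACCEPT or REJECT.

S₀ = ε-closure({0}) = {0}
'a' @ 1: {1,2}
'a' @ 2: {3,4,6,8}
'b' @ 3: {5,9}  [accepting]
'a' @ 4: {}  — dead — no transitions
rest 'abcc' ignored (set empty)
end set {} — state 5 not in

Answer: REJECT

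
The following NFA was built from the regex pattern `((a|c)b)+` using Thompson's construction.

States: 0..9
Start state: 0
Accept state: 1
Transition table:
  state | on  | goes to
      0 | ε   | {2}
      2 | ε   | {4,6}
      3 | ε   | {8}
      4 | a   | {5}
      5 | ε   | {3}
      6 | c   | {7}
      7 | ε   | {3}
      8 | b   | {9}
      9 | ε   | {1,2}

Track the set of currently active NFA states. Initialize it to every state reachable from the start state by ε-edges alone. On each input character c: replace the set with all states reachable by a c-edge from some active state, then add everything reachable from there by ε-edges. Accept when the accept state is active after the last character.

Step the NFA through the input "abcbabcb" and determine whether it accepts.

Answer: ACCEPT

Steps:
start: ε-closure({0}) = {0,2,4,6}
'a' @ 1: {3,5,8}
'b' @ 2: {1,2,4,6,9}  (accept∈set)
'c' @ 3: {3,7,8}
'b' @ 4: {1,2,4,6,9}  (accept∈set)
'a' @ 5: {3,5,8}
'b' @ 6: {1,2,4,6,9}  (accept∈set)
'c' @ 7: {3,7,8}
'b' @ 8: {1,2,4,6,9}  (accept∈set)
after full input: {1,2,4,6,9}  (accept=1 in)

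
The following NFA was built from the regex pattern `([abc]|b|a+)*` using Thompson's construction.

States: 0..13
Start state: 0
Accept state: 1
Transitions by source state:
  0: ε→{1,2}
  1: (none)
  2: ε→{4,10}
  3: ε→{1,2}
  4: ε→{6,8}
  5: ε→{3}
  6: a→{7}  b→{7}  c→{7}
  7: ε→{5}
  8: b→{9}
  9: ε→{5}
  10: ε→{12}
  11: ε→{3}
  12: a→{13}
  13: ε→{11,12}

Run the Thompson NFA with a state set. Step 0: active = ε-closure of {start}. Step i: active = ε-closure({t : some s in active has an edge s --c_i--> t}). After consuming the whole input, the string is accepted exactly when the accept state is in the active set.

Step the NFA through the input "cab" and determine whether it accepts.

Answer: ACCEPT

Steps:
initial (ε-close {0}): {0,1,2,4,6,8,10,12}
'c' @ 1: {1,2,3,4,5,6,7,8,10,12}  ✓accept
'a' @ 2: {1,2,3,4,5,6,7,8,10,11,12,13}  ✓accept
'b' @ 3: {1,2,3,4,5,6,7,8,9,10,12}  ✓accept
end set {1,2,3,4,5,6,7,8,9,10,12} — state 1 in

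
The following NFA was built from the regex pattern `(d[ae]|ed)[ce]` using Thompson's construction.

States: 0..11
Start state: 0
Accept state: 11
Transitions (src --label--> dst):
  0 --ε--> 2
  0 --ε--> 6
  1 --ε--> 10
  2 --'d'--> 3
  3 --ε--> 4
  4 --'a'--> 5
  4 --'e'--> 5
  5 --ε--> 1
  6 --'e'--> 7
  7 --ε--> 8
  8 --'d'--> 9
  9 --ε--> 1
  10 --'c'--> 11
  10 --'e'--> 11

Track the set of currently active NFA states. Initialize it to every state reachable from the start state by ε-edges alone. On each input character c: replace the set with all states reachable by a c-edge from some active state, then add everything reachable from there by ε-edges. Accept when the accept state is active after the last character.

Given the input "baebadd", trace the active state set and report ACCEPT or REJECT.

Answer: REJECT

Derivation:
start: ε-closure({0}) = {0,2,6}
'b' @ 1: {}  — dead — no transitions
rest 'aebadd' ignored (set empty)
after full input: {}  (accept=11 not in)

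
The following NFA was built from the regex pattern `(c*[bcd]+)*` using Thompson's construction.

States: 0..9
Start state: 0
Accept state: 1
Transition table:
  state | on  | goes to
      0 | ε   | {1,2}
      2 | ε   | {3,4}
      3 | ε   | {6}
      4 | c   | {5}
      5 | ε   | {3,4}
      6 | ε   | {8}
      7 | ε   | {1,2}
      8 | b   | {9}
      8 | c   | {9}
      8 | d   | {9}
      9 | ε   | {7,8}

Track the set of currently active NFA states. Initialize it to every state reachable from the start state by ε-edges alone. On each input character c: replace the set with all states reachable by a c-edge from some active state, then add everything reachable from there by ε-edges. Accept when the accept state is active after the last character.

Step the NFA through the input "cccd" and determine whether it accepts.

initial (ε-close {0}): {0,1,2,3,4,6,8}
'c' @ 1: {1,2,3,4,5,6,7,8,9}  [accepting]
'c' @ 2: {1,2,3,4,5,6,7,8,9}  [accepting]
'c' @ 3: {1,2,3,4,5,6,7,8,9}  [accepting]
'd' @ 4: {1,2,3,4,6,7,8,9}  [accepting]
final: {1,2,3,4,6,7,8,9}; accept 1 in set

Answer: ACCEPT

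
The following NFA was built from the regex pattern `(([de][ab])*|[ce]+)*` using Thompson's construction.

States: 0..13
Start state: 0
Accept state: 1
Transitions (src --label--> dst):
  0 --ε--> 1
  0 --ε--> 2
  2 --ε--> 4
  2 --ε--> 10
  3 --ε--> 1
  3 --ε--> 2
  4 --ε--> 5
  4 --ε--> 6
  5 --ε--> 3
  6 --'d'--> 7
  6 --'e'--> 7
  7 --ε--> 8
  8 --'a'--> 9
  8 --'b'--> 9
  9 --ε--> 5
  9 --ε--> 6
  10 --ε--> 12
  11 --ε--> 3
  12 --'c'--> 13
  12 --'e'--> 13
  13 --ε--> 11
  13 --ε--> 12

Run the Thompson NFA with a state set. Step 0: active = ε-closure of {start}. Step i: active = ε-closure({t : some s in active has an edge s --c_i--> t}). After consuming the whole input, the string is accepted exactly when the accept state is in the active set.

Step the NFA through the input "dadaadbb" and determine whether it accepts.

start: ε-closure({0}) = {0,1,2,3,4,5,6,10,12}
'd' @ 1: {7,8}
'a' @ 2: {1,2,3,4,5,6,9,10,12}  ✓accept
'd' @ 3: {7,8}
'a' @ 4: {1,2,3,4,5,6,9,10,12}  ✓accept
'a' @ 5: {}  — no active states
rest 'dbb' ignored (set empty)
end set {} — state 1 not in

Answer: REJECT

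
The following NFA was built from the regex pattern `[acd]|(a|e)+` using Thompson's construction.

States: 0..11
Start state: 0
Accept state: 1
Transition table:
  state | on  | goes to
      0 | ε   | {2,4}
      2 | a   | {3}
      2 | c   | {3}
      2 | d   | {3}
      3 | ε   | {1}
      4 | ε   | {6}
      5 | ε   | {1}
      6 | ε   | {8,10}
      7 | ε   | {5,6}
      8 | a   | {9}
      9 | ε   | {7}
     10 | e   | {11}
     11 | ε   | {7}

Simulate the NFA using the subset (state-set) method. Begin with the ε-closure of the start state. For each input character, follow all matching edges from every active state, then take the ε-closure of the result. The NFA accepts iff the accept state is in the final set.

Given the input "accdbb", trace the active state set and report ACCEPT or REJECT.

Answer: REJECT

Trace:
start: ε-closure({0}) = {0,2,4,6,8,10}
'a' @ 1: {1,3,5,6,7,8,9,10}  (accept∈set)
'c' @ 2: {}  — no active states
rest 'cdbb' ignored (set empty)
after full input: {}  (accept=1 not in)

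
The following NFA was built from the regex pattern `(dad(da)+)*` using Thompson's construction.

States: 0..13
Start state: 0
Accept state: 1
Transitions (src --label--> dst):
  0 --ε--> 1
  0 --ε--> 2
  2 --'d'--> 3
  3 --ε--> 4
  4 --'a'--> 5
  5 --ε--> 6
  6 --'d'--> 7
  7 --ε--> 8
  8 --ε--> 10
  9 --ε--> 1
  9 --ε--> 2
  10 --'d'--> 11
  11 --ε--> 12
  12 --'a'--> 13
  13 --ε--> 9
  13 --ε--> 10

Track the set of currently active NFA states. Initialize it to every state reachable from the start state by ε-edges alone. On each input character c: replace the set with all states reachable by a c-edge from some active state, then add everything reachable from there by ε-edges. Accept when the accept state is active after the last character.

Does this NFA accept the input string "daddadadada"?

S₀ = ε-closure({0}) = {0,1,2}
'd' @ 1: {3,4}
'a' @ 2: {5,6}
'd' @ 3: {7,8,10}
'd' @ 4: {11,12}
'a' @ 5: {1,2,9,10,13}  ✓accept
'd' @ 6: {3,4,11,12}
'a' @ 7: {1,2,5,6,9,10,13}  ✓accept
'd' @ 8: {3,4,7,8,10,11,12}
'a' @ 9: {1,2,5,6,9,10,13}  ✓accept
'd' @ 10: {3,4,7,8,10,11,12}
'a' @ 11: {1,2,5,6,9,10,13}  ✓accept
final: {1,2,5,6,9,10,13}; accept 1 in set

Answer: ACCEPT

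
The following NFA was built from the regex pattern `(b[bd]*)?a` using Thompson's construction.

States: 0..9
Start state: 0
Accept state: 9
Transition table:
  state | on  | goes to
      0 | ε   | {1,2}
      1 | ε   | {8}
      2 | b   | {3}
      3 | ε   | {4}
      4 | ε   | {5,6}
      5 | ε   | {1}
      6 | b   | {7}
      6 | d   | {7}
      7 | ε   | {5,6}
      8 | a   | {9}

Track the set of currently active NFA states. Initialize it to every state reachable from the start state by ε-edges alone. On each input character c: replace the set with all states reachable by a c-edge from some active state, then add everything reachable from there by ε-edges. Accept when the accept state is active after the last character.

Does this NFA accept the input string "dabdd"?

S₀ = ε-closure({0}) = {0,1,2,8}
'd' @ 1: {}  — dead — no transitions
rest 'abdd' ignored (set empty)
final: {}; accept 9 not in set

Answer: REJECT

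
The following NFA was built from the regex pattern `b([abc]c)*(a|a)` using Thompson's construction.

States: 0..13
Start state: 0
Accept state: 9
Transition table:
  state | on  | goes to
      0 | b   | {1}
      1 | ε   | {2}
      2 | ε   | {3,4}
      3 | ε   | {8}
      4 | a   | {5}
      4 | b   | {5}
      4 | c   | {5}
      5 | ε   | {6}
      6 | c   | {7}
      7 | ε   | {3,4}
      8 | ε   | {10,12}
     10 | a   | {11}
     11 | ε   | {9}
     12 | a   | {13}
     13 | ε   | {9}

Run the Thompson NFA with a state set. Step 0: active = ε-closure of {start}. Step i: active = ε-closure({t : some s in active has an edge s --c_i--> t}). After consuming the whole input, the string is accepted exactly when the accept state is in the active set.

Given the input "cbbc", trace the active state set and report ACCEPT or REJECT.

Answer: REJECT

Trace:
start: ε-closure({0}) = {0}
'c' @ 1: {}  — dead — no transitions
rest 'bbc' ignored (set empty)
final: {}; accept 9 not in set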